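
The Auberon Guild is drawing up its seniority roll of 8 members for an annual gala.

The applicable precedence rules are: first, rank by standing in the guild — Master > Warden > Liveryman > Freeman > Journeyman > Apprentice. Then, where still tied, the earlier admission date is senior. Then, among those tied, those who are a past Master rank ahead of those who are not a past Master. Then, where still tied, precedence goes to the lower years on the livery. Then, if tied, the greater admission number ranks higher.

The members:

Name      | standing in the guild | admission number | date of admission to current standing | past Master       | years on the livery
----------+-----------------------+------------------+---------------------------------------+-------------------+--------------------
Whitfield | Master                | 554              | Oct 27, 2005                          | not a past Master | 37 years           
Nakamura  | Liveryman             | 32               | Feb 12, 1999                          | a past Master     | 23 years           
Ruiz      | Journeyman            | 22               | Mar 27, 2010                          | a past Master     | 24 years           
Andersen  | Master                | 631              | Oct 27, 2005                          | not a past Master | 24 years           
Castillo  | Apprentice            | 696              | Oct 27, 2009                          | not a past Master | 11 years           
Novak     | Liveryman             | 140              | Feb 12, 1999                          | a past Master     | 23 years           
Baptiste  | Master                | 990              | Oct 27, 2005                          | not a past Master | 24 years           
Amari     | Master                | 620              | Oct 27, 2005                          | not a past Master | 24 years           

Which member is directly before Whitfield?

Amari

By standing in the guild: Baptiste, Andersen, Amari and Whitfield (Master); then Novak and Nakamura (Liveryman); then Ruiz (Journeyman); then Castillo (Apprentice).
Baptiste, Andersen, Amari and Whitfield all have date of admission to current standing Oct 27, 2005, so the next rule applies.
Baptiste, Andersen, Amari and Whitfield are each not a past Master, so the next rule applies.
Among Baptiste, Andersen, Amari and Whitfield, by years on the livery (lower first): Baptiste, Andersen and Amari (24 years) before Whitfield (37 years).
Among Baptiste, Andersen and Amari, by admission number (higher first): Baptiste (990) before Andersen (631) before Amari (620).
Novak and Nakamura both have date of admission to current standing Feb 12, 1999, so the next rule applies.
Novak and Nakamura are each a past Master, so the next rule applies.
Novak and Nakamura both have years on the livery 23 years, so the next rule applies.
Among Novak and Nakamura, by admission number (higher first): Novak (140) before Nakamura (32).
Order: Baptiste, Andersen, Amari, Whitfield, Novak, Nakamura, Ruiz, Castillo.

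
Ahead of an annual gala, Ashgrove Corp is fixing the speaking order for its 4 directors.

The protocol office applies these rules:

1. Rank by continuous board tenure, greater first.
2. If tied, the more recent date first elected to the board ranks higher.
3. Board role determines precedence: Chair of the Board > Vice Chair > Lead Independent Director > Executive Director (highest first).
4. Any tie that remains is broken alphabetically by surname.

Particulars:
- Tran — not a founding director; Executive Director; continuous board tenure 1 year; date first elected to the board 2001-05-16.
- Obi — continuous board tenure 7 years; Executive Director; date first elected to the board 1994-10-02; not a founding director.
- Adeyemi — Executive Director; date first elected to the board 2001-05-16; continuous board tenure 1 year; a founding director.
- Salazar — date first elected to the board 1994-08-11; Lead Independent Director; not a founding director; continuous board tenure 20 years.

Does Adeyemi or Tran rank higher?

Adeyemi

By continuous board tenure (higher first): Salazar (20 years); then Obi (7 years); then Adeyemi and Tran (both 1 year).
Adeyemi and Tran both have date first elected to the board 2001-05-16, so the next rule applies.
Adeyemi and Tran are each Executive Director, so the next rule applies.
Among Adeyemi and Tran, alphabetically by surname: Adeyemi before Tran.
So Adeyemi takes precedence.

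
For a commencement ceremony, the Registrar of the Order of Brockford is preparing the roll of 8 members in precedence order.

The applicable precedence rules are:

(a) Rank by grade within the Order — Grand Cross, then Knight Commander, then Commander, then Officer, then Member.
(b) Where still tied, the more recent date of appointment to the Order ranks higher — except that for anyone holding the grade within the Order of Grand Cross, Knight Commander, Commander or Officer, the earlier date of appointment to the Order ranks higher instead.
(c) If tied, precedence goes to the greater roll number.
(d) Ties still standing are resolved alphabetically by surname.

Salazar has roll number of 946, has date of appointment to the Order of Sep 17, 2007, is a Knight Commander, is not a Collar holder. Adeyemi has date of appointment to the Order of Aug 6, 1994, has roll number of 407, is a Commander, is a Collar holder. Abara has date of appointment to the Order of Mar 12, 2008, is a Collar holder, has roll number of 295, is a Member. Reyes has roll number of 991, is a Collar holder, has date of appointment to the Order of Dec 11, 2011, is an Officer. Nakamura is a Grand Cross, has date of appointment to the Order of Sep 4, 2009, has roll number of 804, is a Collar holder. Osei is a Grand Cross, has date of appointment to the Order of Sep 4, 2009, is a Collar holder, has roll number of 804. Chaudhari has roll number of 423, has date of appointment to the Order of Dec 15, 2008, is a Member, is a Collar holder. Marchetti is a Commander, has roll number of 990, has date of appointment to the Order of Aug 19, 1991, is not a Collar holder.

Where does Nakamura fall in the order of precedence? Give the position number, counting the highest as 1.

By grade within the Order: Nakamura and Osei (Grand Cross); then Salazar (Knight Commander); then Marchetti and Adeyemi (Commander); then Reyes (Officer); then Chaudhari and Abara (Member).
Nakamura and Osei both have date of appointment to the Order Sep 4, 2009, so the next rule applies.
Nakamura and Osei both have roll number 804, so the next rule applies.
Among Nakamura and Osei, alphabetically by surname: Nakamura before Osei.
Among Marchetti and Adeyemi, by date of appointment to the Order (earlier first) (reversed rule for this group): Marchetti (Aug 19, 1991) before Adeyemi (Aug 6, 1994).
Among Chaudhari and Abara, by date of appointment to the Order (later first): Chaudhari (Dec 15, 2008) before Abara (Mar 12, 2008).
Order: Nakamura, Osei, Salazar, Marchetti, Adeyemi, Reyes, Chaudhari, Abara. So position 1.

1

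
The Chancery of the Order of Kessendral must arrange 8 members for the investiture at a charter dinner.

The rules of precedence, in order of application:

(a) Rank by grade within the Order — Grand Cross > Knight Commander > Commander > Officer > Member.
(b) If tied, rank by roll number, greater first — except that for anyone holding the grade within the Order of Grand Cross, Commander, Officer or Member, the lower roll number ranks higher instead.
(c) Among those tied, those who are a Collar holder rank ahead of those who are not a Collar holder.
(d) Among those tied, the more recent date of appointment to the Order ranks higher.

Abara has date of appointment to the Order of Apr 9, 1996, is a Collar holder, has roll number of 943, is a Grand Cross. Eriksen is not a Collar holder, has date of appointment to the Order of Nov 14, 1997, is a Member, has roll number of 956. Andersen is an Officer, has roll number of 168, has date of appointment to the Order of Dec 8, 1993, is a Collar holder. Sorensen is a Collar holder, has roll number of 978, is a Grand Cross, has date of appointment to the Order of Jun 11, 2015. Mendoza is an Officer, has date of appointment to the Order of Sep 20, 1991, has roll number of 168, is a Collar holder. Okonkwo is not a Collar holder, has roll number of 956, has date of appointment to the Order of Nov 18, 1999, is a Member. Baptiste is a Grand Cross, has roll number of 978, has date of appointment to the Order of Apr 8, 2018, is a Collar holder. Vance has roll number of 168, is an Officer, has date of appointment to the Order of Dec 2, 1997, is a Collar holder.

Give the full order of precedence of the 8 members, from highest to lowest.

Abara, Baptiste, Sorensen, Vance, Andersen, Mendoza, Okonkwo, Eriksen

By grade within the Order: Abara, Baptiste and Sorensen (Grand Cross); then Vance, Andersen and Mendoza (Officer); then Okonkwo and Eriksen (Member).
Among Abara, Baptiste and Sorensen, by roll number (lower first) (reversed rule for this group): Abara (943) before Baptiste and Sorensen (978).
Baptiste and Sorensen are each a Collar holder, so the next rule applies.
Among Baptiste and Sorensen, by date of appointment to the Order (later first): Baptiste (Apr 8, 2018) before Sorensen (Jun 11, 2015).
Vance, Andersen and Mendoza all have roll number 168, so the next rule applies.
Vance, Andersen and Mendoza are each a Collar holder, so the next rule applies.
Among Vance, Andersen and Mendoza, by date of appointment to the Order (later first): Vance (Dec 2, 1997) before Andersen (Dec 8, 1993) before Mendoza (Sep 20, 1991).
Okonkwo and Eriksen both have roll number 956, so the next rule applies.
Okonkwo and Eriksen are each not a Collar holder, so the next rule applies.
Among Okonkwo and Eriksen, by date of appointment to the Order (later first): Okonkwo (Nov 18, 1999) before Eriksen (Nov 14, 1997).
Full order: Abara, Baptiste, Sorensen, Vance, Andersen, Mendoza, Okonkwo, Eriksen.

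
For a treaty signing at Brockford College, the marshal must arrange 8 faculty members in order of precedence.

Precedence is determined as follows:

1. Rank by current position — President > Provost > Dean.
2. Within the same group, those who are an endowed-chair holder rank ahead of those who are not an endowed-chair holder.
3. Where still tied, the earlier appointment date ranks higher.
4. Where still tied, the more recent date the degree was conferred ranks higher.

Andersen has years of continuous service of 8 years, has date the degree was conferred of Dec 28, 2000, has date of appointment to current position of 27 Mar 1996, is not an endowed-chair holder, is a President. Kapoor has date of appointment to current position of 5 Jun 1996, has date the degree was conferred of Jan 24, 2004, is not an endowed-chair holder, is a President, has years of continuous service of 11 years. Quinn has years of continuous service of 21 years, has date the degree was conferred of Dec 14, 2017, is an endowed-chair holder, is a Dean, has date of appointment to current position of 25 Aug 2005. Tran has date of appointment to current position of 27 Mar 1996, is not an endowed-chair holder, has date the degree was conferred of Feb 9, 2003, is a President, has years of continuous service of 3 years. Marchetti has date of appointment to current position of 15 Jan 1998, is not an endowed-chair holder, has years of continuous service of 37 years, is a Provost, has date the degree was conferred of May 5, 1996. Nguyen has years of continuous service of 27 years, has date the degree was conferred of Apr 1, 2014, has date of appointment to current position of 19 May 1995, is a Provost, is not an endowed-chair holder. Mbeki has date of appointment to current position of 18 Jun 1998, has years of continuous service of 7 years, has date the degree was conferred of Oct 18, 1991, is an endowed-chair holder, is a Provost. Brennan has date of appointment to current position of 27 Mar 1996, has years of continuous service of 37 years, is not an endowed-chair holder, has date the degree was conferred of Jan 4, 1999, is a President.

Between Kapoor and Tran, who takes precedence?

Tran

By current position: Tran, Andersen, Brennan and Kapoor (President); then Mbeki, Nguyen and Marchetti (Provost); then Quinn (Dean).
Tran, Andersen, Brennan and Kapoor are each not an endowed-chair holder, so the next rule applies.
Among Tran, Andersen, Brennan and Kapoor, by date of appointment to current position (earlier first): Tran, Andersen and Brennan (27 Mar 1996) before Kapoor (5 Jun 1996).
Among Tran, Andersen and Brennan, by date the degree was conferred (later first): Tran (Feb 9, 2003) before Andersen (Dec 28, 2000) before Brennan (Jan 4, 1999).
Among Mbeki, Nguyen and Marchetti, an endowed-chair holder before not an endowed-chair holder: Mbeki (an endowed-chair holder) before Nguyen and Marchetti (not an endowed-chair holder).
Among Nguyen and Marchetti, by date of appointment to current position (earlier first): Nguyen (19 May 1995) before Marchetti (15 Jan 1998).
So Tran takes precedence.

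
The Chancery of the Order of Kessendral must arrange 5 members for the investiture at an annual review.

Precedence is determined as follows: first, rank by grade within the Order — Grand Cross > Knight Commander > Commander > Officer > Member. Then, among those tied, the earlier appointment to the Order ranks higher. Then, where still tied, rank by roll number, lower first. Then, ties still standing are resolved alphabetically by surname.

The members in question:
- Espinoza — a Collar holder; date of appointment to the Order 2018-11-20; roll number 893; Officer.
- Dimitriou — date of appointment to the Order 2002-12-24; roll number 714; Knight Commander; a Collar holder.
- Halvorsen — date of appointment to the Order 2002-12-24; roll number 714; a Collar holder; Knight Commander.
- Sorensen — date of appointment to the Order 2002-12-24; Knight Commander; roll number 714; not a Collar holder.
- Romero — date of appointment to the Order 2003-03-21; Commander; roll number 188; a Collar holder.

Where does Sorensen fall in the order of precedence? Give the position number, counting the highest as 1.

By grade within the Order: Dimitriou, Halvorsen and Sorensen (Knight Commander); then Romero (Commander); then Espinoza (Officer).
Dimitriou, Halvorsen and Sorensen all have date of appointment to the Order 2002-12-24, so the next rule applies.
Dimitriou, Halvorsen and Sorensen all have roll number 714, so the next rule applies.
Among Dimitriou, Halvorsen and Sorensen, alphabetically by surname: Dimitriou before Halvorsen before Sorensen.
Order: Dimitriou, Halvorsen, Sorensen, Romero, Espinoza. So position 3.

3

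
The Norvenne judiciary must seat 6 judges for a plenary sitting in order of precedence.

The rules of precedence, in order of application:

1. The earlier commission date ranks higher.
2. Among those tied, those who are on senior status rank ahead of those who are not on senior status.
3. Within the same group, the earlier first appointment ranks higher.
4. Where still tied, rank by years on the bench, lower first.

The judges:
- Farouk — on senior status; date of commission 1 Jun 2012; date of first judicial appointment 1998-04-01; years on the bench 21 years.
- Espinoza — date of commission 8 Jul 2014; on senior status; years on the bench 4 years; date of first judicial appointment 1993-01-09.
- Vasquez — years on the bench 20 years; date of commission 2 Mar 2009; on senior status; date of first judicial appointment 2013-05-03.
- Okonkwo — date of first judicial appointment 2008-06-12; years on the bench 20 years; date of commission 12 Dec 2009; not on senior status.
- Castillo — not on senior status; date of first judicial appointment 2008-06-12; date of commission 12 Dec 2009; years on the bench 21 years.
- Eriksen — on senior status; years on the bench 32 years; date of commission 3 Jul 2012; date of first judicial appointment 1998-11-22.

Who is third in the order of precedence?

Castillo

By date of commission (earlier first): Vasquez (2 Mar 2009); then Okonkwo and Castillo (both 12 Dec 2009); then Farouk (1 Jun 2012); then Eriksen (3 Jul 2012); then Espinoza (8 Jul 2014).
Okonkwo and Castillo are each not on senior status, so the next rule applies.
Okonkwo and Castillo both have date of first judicial appointment 2008-06-12, so the next rule applies.
Among Okonkwo and Castillo, by years on the bench (lower first): Okonkwo (20 years) before Castillo (21 years).
Order: Vasquez, Okonkwo, Castillo, Farouk, Eriksen, Espinoza.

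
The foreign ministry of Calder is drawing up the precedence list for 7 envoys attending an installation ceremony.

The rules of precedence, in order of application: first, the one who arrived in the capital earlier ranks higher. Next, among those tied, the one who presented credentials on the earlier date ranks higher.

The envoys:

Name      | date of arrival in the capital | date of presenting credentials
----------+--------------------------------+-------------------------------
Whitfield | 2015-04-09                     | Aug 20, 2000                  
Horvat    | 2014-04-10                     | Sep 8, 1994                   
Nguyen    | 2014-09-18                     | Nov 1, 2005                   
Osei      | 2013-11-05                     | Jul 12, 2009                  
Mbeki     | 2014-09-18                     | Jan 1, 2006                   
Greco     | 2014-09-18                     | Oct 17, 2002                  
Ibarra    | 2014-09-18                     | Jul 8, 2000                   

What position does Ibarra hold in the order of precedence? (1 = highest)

By date of arrival in the capital (earlier first): Osei (2013-11-05); then Horvat (2014-04-10); then Ibarra, Greco, Nguyen and Mbeki (each 2014-09-18); then Whitfield (2015-04-09).
Among Ibarra, Greco, Nguyen and Mbeki, by date of presenting credentials (earlier first): Ibarra (Jul 8, 2000) before Greco (Oct 17, 2002) before Nguyen (Nov 1, 2005) before Mbeki (Jan 1, 2006).
Order: Osei, Horvat, Ibarra, Greco, Nguyen, Mbeki, Whitfield. So position 3.

3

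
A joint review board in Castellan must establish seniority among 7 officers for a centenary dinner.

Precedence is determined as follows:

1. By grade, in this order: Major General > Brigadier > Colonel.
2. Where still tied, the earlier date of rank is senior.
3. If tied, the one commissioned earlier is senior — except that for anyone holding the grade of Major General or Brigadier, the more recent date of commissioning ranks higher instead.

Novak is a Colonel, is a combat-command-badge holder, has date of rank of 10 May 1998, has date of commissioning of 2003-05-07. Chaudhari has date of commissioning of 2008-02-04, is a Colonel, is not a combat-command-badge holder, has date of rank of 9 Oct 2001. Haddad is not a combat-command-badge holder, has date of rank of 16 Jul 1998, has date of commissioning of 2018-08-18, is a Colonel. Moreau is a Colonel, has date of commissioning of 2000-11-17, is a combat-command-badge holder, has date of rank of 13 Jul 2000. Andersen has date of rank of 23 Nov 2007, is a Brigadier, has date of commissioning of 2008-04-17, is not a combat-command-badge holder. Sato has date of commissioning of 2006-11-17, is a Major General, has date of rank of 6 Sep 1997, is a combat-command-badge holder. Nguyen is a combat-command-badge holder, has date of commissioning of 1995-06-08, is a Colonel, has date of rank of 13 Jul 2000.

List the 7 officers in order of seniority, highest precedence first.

Sato, Andersen, Novak, Haddad, Nguyen, Moreau, Chaudhari

By grade: Sato (Major General); then Andersen (Brigadier); then Novak, Haddad, Nguyen, Moreau and Chaudhari (Colonel).
Among Novak, Haddad, Nguyen, Moreau and Chaudhari, by date of rank (earlier first): Novak (10 May 1998) before Haddad (16 Jul 1998) before Nguyen and Moreau (13 Jul 2000) before Chaudhari (9 Oct 2001).
Among Nguyen and Moreau, by date of commissioning (earlier first): Nguyen (1995-06-08) before Moreau (2000-11-17).
Full order: Sato, Andersen, Novak, Haddad, Nguyen, Moreau, Chaudhari.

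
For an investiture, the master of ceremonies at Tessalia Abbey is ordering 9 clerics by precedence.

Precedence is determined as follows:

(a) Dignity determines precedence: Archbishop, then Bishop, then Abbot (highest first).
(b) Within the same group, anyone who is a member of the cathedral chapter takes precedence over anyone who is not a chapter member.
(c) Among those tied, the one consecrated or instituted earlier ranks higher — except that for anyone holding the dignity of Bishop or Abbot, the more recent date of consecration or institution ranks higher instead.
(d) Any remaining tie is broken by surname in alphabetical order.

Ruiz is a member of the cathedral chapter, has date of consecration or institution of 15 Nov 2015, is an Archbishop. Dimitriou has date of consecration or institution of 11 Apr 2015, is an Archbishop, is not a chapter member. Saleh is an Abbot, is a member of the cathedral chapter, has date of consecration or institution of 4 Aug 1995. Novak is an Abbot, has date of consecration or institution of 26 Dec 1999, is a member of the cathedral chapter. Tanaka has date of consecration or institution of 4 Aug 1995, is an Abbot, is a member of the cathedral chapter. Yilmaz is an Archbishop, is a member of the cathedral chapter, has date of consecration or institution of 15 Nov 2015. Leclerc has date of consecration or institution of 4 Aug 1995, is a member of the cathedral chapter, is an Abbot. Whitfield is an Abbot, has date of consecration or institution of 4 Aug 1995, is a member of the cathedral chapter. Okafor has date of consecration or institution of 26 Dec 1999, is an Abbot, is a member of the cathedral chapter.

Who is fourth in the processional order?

Novak

By dignity: Ruiz, Yilmaz and Dimitriou (Archbishop); then Novak, Okafor, Leclerc, Saleh, Tanaka and Whitfield (Abbot).
Among Ruiz, Yilmaz and Dimitriou, a member of the cathedral chapter before not a chapter member: Ruiz and Yilmaz (a member of the cathedral chapter) before Dimitriou (not a chapter member).
Ruiz and Yilmaz both have date of consecration or institution 15 Nov 2015, so the next rule applies.
Among Ruiz and Yilmaz, alphabetically by surname: Ruiz before Yilmaz.
Novak, Okafor, Leclerc, Saleh, Tanaka and Whitfield are each a member of the cathedral chapter, so the next rule applies.
Among Novak, Okafor, Leclerc, Saleh, Tanaka and Whitfield, by date of consecration or institution (later first) (reversed rule for this group): Novak and Okafor (26 Dec 1999) before Leclerc, Saleh, Tanaka and Whitfield (4 Aug 1995).
Among Novak and Okafor, alphabetically by surname: Novak before Okafor.
Among Leclerc, Saleh, Tanaka and Whitfield, alphabetically by surname: Leclerc before Saleh before Tanaka before Whitfield.
Order: Ruiz, Yilmaz, Dimitriou, Novak, Okafor, Leclerc, Saleh, Tanaka, Whitfield.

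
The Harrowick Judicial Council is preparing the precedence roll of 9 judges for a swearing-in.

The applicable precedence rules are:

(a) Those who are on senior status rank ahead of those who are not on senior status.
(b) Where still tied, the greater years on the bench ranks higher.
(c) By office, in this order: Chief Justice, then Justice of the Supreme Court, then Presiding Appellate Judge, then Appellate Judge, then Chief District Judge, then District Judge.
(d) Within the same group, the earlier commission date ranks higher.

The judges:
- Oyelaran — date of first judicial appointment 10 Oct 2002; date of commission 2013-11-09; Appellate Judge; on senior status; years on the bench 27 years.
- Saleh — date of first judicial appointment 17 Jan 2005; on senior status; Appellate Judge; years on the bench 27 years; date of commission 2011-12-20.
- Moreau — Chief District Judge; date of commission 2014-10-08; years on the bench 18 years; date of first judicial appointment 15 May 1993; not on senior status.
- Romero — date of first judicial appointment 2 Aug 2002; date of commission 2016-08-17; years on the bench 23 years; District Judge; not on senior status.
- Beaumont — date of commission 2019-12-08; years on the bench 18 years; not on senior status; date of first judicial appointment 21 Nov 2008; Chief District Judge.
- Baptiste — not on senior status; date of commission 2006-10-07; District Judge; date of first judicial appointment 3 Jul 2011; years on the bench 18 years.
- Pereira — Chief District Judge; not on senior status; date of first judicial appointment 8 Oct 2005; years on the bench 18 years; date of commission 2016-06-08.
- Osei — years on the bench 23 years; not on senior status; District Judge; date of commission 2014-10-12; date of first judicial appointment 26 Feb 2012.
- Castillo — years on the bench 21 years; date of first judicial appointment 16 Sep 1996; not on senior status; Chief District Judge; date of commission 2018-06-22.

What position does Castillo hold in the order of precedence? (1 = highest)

5

By the first rule: Saleh and Oyelaran (both on senior status); then Osei, Romero, Castillo, Moreau, Pereira, Beaumont and Baptiste (each not on senior status).
Saleh and Oyelaran both have years on the bench 27 years, so the next rule applies.
Saleh and Oyelaran are each Appellate Judge, so the next rule applies.
Among Saleh and Oyelaran, by date of commission (earlier first): Saleh (2011-12-20) before Oyelaran (2013-11-09).
Among Osei, Romero, Castillo, Moreau, Pereira, Beaumont and Baptiste, by years on the bench (higher first): Osei and Romero (23 years) before Castillo (21 years) before Moreau, Pereira, Beaumont and Baptiste (18 years).
Osei and Romero are each District Judge, so the next rule applies.
Among Osei and Romero, by date of commission (earlier first): Osei (2014-10-12) before Romero (2016-08-17).
Among Moreau, Pereira, Beaumont and Baptiste, by office: Moreau, Pereira and Beaumont (Chief District Judge) before Baptiste (District Judge).
Among Moreau, Pereira and Beaumont, by date of commission (earlier first): Moreau (2014-10-08) before Pereira (2016-06-08) before Beaumont (2019-12-08).
Order: Saleh, Oyelaran, Osei, Romero, Castillo, Moreau, Pereira, Beaumont, Baptiste. So position 5.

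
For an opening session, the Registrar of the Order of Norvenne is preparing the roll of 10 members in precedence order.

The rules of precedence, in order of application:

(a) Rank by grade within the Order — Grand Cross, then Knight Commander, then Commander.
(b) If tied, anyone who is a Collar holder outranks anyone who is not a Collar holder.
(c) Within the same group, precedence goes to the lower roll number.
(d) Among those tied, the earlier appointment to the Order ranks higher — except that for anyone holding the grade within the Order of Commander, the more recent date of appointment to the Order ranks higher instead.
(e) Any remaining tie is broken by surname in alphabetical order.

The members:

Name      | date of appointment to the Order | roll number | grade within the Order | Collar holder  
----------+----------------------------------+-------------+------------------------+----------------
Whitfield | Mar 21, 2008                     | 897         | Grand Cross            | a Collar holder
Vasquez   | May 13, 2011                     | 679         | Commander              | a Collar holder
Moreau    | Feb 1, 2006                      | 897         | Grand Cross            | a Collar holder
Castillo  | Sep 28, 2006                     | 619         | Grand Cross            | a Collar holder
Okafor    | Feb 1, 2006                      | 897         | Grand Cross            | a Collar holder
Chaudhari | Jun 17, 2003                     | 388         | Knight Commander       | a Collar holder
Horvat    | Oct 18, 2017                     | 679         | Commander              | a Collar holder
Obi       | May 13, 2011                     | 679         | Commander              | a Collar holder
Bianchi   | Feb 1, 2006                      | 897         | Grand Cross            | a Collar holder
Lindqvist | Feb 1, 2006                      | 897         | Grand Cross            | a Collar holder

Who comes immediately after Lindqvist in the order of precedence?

By grade within the Order: Castillo, Bianchi, Lindqvist, Moreau, Okafor and Whitfield (Grand Cross); then Chaudhari (Knight Commander); then Horvat, Obi and Vasquez (Commander).
Castillo, Bianchi, Lindqvist, Moreau, Okafor and Whitfield are each a Collar holder, so the next rule applies.
Among Castillo, Bianchi, Lindqvist, Moreau, Okafor and Whitfield, by roll number (lower first): Castillo (619) before Bianchi, Lindqvist, Moreau, Okafor and Whitfield (897).
Among Bianchi, Lindqvist, Moreau, Okafor and Whitfield, by date of appointment to the Order (earlier first): Bianchi, Lindqvist, Moreau and Okafor (Feb 1, 2006) before Whitfield (Mar 21, 2008).
Among Bianchi, Lindqvist, Moreau and Okafor, alphabetically by surname: Bianchi before Lindqvist before Moreau before Okafor.
Horvat, Obi and Vasquez are each a Collar holder, so the next rule applies.
Horvat, Obi and Vasquez all have roll number 679, so the next rule applies.
Among Horvat, Obi and Vasquez, by date of appointment to the Order (later first) (reversed rule for this group): Horvat (Oct 18, 2017) before Obi and Vasquez (May 13, 2011).
Among Obi and Vasquez, alphabetically by surname: Obi before Vasquez.
Order: Castillo, Bianchi, Lindqvist, Moreau, Okafor, Whitfield, Chaudhari, Horvat, Obi, Vasquez.

Moreau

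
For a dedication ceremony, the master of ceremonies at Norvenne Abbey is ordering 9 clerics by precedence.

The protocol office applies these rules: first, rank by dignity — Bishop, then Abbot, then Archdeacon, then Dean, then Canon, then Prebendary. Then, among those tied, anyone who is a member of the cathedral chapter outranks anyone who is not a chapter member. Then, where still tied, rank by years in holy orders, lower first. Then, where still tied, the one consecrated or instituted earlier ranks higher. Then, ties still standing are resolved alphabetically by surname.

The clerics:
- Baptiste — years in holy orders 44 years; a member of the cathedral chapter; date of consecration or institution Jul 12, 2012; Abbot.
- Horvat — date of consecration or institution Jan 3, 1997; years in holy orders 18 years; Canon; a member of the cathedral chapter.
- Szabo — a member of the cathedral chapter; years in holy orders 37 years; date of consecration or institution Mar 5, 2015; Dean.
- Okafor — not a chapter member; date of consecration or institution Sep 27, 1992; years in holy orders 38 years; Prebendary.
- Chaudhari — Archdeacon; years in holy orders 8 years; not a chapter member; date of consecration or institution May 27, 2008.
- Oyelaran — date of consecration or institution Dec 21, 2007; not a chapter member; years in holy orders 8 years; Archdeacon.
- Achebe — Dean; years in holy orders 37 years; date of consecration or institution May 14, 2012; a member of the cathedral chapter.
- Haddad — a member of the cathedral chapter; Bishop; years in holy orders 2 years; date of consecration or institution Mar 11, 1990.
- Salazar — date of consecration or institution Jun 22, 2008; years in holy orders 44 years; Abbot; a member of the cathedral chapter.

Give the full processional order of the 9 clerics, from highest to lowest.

Haddad, Salazar, Baptiste, Oyelaran, Chaudhari, Achebe, Szabo, Horvat, Okafor

By dignity: Haddad (Bishop); then Salazar and Baptiste (Abbot); then Oyelaran and Chaudhari (Archdeacon); then Achebe and Szabo (Dean); then Horvat (Canon); then Okafor (Prebendary).
Salazar and Baptiste are each a member of the cathedral chapter, so the next rule applies.
Salazar and Baptiste both have years in holy orders 44 years, so the next rule applies.
Among Salazar and Baptiste, by date of consecration or institution (earlier first): Salazar (Jun 22, 2008) before Baptiste (Jul 12, 2012).
Oyelaran and Chaudhari are each not a chapter member, so the next rule applies.
Oyelaran and Chaudhari both have years in holy orders 8 years, so the next rule applies.
Among Oyelaran and Chaudhari, by date of consecration or institution (earlier first): Oyelaran (Dec 21, 2007) before Chaudhari (May 27, 2008).
Achebe and Szabo are each a member of the cathedral chapter, so the next rule applies.
Achebe and Szabo both have years in holy orders 37 years, so the next rule applies.
Among Achebe and Szabo, by date of consecration or institution (earlier first): Achebe (May 14, 2012) before Szabo (Mar 5, 2015).
Full order: Haddad, Salazar, Baptiste, Oyelaran, Chaudhari, Achebe, Szabo, Horvat, Okafor.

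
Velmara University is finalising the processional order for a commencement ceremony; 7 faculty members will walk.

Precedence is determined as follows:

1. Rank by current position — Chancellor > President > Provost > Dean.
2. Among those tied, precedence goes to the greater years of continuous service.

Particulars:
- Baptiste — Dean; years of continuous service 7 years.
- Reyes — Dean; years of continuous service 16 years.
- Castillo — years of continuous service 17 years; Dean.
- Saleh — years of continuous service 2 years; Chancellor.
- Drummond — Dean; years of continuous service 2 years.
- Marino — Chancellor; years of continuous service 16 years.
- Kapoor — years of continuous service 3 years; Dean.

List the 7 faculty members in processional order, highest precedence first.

Marino, Saleh, Castillo, Reyes, Baptiste, Kapoor, Drummond

By current position: Marino and Saleh (Chancellor); then Castillo, Reyes, Baptiste, Kapoor and Drummond (Dean).
Among Marino and Saleh, by years of continuous service (higher first): Marino (16 years) before Saleh (2 years).
Among Castillo, Reyes, Baptiste, Kapoor and Drummond, by years of continuous service (higher first): Castillo (17 years) before Reyes (16 years) before Baptiste (7 years) before Kapoor (3 years) before Drummond (2 years).
Full order: Marino, Saleh, Castillo, Reyes, Baptiste, Kapoor, Drummond.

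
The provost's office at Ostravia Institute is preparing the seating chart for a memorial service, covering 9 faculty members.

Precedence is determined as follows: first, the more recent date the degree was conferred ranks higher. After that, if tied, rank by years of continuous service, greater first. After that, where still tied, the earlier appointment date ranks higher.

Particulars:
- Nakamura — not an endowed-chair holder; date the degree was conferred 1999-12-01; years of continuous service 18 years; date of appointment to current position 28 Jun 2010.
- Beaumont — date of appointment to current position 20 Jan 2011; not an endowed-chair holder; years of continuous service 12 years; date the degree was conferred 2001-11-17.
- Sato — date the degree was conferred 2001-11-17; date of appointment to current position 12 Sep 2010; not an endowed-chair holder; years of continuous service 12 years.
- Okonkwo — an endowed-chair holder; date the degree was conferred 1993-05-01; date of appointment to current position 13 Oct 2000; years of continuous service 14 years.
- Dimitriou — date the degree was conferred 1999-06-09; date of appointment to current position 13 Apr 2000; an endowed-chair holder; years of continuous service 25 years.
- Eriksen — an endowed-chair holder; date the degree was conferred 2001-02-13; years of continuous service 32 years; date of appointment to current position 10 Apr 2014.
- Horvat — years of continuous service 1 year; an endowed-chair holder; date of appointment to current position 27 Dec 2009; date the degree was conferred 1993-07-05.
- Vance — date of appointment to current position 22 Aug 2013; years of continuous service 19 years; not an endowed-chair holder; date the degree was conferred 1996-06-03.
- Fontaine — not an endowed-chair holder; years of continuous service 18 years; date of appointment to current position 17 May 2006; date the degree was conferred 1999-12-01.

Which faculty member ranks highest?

By date the degree was conferred (later first): Sato and Beaumont (both 2001-11-17); then Eriksen (2001-02-13); then Fontaine and Nakamura (both 1999-12-01); then Dimitriou (1999-06-09); then Vance (1996-06-03); then Horvat (1993-07-05); then Okonkwo (1993-05-01).
Sato and Beaumont both have years of continuous service 12 years, so the next rule applies.
Among Sato and Beaumont, by date of appointment to current position (earlier first): Sato (12 Sep 2010) before Beaumont (20 Jan 2011).
Fontaine and Nakamura both have years of continuous service 18 years, so the next rule applies.
Among Fontaine and Nakamura, by date of appointment to current position (earlier first): Fontaine (17 May 2006) before Nakamura (28 Jun 2010).
Order: Sato, Beaumont, Eriksen, Fontaine, Nakamura, Dimitriou, Vance, Horvat, Okonkwo.

Sato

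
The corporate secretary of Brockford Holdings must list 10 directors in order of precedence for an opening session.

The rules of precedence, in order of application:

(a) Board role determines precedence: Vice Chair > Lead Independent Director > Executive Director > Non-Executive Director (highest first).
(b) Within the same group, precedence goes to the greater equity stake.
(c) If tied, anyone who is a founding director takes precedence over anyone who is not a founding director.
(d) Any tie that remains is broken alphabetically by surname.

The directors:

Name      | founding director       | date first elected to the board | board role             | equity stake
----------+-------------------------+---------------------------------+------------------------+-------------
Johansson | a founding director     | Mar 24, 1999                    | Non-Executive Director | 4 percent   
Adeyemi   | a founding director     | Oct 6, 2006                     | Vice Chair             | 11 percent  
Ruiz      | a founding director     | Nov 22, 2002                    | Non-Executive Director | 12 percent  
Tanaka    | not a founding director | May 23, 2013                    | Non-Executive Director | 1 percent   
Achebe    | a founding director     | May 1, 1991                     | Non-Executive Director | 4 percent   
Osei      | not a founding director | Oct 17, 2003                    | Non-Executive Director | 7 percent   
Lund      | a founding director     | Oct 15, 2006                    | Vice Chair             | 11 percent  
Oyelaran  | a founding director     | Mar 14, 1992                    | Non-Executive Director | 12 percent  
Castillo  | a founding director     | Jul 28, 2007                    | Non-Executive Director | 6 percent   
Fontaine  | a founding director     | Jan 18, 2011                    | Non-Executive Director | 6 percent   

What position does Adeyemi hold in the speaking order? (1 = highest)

1

By board role: Adeyemi and Lund (Vice Chair); then Oyelaran, Ruiz, Osei, Castillo, Fontaine, Achebe, Johansson and Tanaka (Non-Executive Director).
Adeyemi and Lund both have equity stake 11 percent, so the next rule applies.
Adeyemi and Lund are each a founding director, so the next rule applies.
Among Adeyemi and Lund, alphabetically by surname: Adeyemi before Lund.
Among Oyelaran, Ruiz, Osei, Castillo, Fontaine, Achebe, Johansson and Tanaka, by equity stake (higher first): Oyelaran and Ruiz (12 percent) before Osei (7 percent) before Castillo and Fontaine (6 percent) before Achebe and Johansson (4 percent) before Tanaka (1 percent).
Oyelaran and Ruiz are each a founding director, so the next rule applies.
Among Oyelaran and Ruiz, alphabetically by surname: Oyelaran before Ruiz.
Castillo and Fontaine are each a founding director, so the next rule applies.
Among Castillo and Fontaine, alphabetically by surname: Castillo before Fontaine.
Achebe and Johansson are each a founding director, so the next rule applies.
Among Achebe and Johansson, alphabetically by surname: Achebe before Johansson.
Order: Adeyemi, Lund, Oyelaran, Ruiz, Osei, Castillo, Fontaine, Achebe, Johansson, Tanaka. So position 1.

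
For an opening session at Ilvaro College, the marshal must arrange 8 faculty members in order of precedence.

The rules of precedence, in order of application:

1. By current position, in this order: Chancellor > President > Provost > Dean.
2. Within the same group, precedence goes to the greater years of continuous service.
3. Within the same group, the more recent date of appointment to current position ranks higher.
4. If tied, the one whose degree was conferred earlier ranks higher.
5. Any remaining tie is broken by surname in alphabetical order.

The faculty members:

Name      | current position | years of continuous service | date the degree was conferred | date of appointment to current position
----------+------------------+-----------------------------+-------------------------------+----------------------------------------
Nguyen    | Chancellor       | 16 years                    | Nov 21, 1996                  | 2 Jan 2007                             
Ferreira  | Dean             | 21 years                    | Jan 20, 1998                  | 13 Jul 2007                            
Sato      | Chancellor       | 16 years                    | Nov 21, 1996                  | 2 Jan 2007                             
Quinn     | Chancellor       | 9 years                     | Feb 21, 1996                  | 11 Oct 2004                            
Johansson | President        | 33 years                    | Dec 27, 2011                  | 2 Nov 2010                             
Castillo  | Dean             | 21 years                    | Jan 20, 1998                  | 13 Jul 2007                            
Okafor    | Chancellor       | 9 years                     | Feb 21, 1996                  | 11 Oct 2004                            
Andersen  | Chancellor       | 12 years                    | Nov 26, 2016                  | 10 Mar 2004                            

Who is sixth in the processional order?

By current position: Nguyen, Sato, Andersen, Okafor and Quinn (Chancellor); then Johansson (President); then Castillo and Ferreira (Dean).
Among Nguyen, Sato, Andersen, Okafor and Quinn, by years of continuous service (higher first): Nguyen and Sato (16 years) before Andersen (12 years) before Okafor and Quinn (9 years).
Nguyen and Sato both have date of appointment to current position 2 Jan 2007, so the next rule applies.
Nguyen and Sato both have date the degree was conferred Nov 21, 1996, so the next rule applies.
Among Nguyen and Sato, alphabetically by surname: Nguyen before Sato.
Okafor and Quinn both have date of appointment to current position 11 Oct 2004, so the next rule applies.
Okafor and Quinn both have date the degree was conferred Feb 21, 1996, so the next rule applies.
Among Okafor and Quinn, alphabetically by surname: Okafor before Quinn.
Castillo and Ferreira both have years of continuous service 21 years, so the next rule applies.
Castillo and Ferreira both have date of appointment to current position 13 Jul 2007, so the next rule applies.
Castillo and Ferreira both have date the degree was conferred Jan 20, 1998, so the next rule applies.
Among Castillo and Ferreira, alphabetically by surname: Castillo before Ferreira.
Order: Nguyen, Sato, Andersen, Okafor, Quinn, Johansson, Castillo, Ferreira.

Johansson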